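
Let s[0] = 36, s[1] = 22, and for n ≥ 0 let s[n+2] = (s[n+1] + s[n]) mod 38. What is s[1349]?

24

Computing terms: s[0] = 36; s[1] = 22; s[2] = 20; s[3] = 4; s[4] = 24; s[5] = 28; s[6] = 14; s[7] = 4; s[8] = 18; s[9] = 22; s[10] = 2; s[11] = 24; s[12] = 26; s[13] = 12; s[14] = 0; s[15] = 12; s[16] = 12; s[17] = 24; s[18] = 36; s[19] = 22.
Since (s[18], s[19]) = (s[0], s[1]) = (36, 22) (two consecutive terms determine the rest), the sequence is periodic with period 18.
(1349 - 0) mod 18 = 17, so s[1349] = s[17] = 24.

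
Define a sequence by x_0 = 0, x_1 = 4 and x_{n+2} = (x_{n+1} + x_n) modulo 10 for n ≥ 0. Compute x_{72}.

6

x_0 = 0; x_1 = 4; x_2 = 4; x_3 = 8; x_4 = 2; x_5 = 0; x_6 = 2; x_7 = 2; x_8 = 4; x_9 = 6; x_{10} = 0; x_{11} = 6; x_{12} = 6; x_{13} = 2; x_{14} = 8; x_{15} = 0; x_{16} = 8; x_{17} = 8; x_{18} = 6; x_{19} = 4; x_{20} = 0; x_{21} = 4.
Since (x_{20}, x_{21}) = (x_0, x_1) = (0, 4) (two consecutive terms determine the rest), the sequence is periodic with period 20.
(72 - 0) mod 20 = 12, so x_{72} = x_{12} = 6.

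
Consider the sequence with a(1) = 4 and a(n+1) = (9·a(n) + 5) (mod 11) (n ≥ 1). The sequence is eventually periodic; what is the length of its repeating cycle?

Computing terms: a(1) = 4; a(2) = 8; a(3) = 0; a(4) = 5; a(5) = 6; a(6) = 4.
The sequence repeats with period 5.

5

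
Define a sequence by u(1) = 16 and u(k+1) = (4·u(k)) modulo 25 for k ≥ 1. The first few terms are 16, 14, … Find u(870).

Listing terms: u(1) = 16,  u(2) = 14,  u(3) = 6,  u(4) = 24,  u(5) = 21,  u(6) = 9,  u(7) = 11,  u(8) = 19,  u(9) = 1,  u(10) = 4,  u(11) = 16.
Since u(11) = u(1) = 16, the sequence is periodic with period 10.
So u(870) = u(1 + ((870-1) mod 10)) = u(10) = 4.

4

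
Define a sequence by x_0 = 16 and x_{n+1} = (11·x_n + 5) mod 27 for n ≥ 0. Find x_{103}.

19

Listing terms: x_0 = 16,  x_1 = 19,  x_2 = 25,  x_3 = 10,  x_4 = 7,  x_5 = 1,  x_6 = 16.
Since x_6 = x_0 = 16, the sequence is periodic with period 6.
So x_{103} = x_{0 + ((103-0) mod 6)} = x_1 = 19.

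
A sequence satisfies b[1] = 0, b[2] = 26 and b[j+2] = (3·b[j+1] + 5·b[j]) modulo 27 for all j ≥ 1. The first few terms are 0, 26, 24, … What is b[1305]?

12

We have b[1] = 0, b[2] = 26, b[3] = 24, b[4] = 13, b[5] = 24, b[6] = 2, b[7] = 18, b[8] = 10, b[9] = 12, b[10] = 5, b[11] = 21, b[12] = 7, b[13] = 18, b[14] = 8, b[15] = 6, b[16] = 4, b[17] = 15, b[18] = 11, b[19] = 0, b[20] = 1, b[21] = 3, b[22] = 14, b[23] = 3, b[24] = 25, b[25] = 9, b[26] = 17, b[27] = 15, b[28] = 22, b[29] = 6, b[30] = 20, b[31] = 9, b[32] = 19, b[33] = 21, b[34] = 23, b[35] = 12, b[36] = 16, b[37] = 0, b[38] = 26.
Since (b[37], b[38]) = (b[1], b[2]) = (0, 26) (two consecutive terms determine the rest), the sequence is periodic with period 36.
So b[1305] = b[1 + ((1305-1) mod 36)] = b[9] = 12.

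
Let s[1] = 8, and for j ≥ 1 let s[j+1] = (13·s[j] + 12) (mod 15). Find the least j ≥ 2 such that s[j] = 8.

5

Listing terms: s[1] = 8, s[2] = 11, s[3] = 5, s[4] = 2, s[5] = 8.
Since s[5] = s[1] = 8, the sequence is periodic with period 4.
The value 8 next appears (with j ≥ 2) at s[5].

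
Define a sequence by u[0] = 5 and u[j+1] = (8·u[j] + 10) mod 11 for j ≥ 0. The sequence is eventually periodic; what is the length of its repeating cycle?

10

We have u[0] = 5,  u[1] = 6,  u[2] = 3,  u[3] = 1,  u[4] = 7,  u[5] = 0,  u[6] = 10,  u[7] = 2,  u[8] = 4,  u[9] = 9,  u[10] = 5.
The sequence repeats with period 10.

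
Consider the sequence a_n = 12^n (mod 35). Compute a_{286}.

Listing terms: a_1 = 12, a_2 = 4, a_3 = 13, a_4 = 16, a_5 = 17, a_6 = 29, a_7 = 33, a_8 = 11, a_9 = 27, a_{10} = 9, a_{11} = 3, a_{12} = 1, a_{13} = 12.
Since a_{13} = a_1 = 12, the sequence is periodic with period 12.
(286 - 1) mod 12 = 9, so a_{286} = a_{10} = 9.

9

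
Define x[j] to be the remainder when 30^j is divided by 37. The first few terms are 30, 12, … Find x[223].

x[1] = 30,  x[2] = 12,  x[3] = 27,  x[4] = 33,  x[5] = 28,  x[6] = 26,  x[7] = 3,  x[8] = 16,  x[9] = 36,  x[10] = 7,  x[11] = 25,  x[12] = 10,  x[13] = 4,  x[14] = 9,  x[15] = 11,  x[16] = 34,  x[17] = 21,  x[18] = 1,  x[19] = 30.
Since x[19] = x[1] = 30, the sequence is periodic with period 18.
(223 - 1) mod 18 = 6, so x[223] = x[7] = 3.

3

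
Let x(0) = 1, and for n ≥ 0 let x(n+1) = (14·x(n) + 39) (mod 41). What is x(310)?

33

We have x(0) = 1; x(1) = 12; x(2) = 2; x(3) = 26; x(4) = 34; x(5) = 23; x(6) = 33; x(7) = 9; x(8) = 1.
The sequence repeats with period 8.
(310 - 0) mod 8 = 6, so x(310) = x(6) = 33.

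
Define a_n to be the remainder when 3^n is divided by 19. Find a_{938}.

9

We have a_0 = 1,  a_1 = 3,  a_2 = 9,  a_3 = 8,  a_4 = 5,  a_5 = 15,  a_6 = 7,  a_7 = 2,  a_8 = 6,  a_9 = 18,  a_{10} = 16,  a_{11} = 10,  a_{12} = 11,  a_{13} = 14,  a_{14} = 4,  a_{15} = 12,  a_{16} = 17,  a_{17} = 13,  a_{18} = 1.
The sequence repeats with period 18.
So a_{938} = a_{0 + ((938-0) mod 18)} = a_2 = 9.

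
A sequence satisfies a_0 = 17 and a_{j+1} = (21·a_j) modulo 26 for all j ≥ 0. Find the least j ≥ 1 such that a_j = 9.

2

Listing terms: a_0 = 17,  a_1 = 19,  a_2 = 9,  a_3 = 7,  a_4 = 17.
The sequence repeats with period 4.
The value 9 first appears (with j ≥ 1) at a_2.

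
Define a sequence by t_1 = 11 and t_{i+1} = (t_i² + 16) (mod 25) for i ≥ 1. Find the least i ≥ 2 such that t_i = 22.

t_1 = 11; t_2 = 12; t_3 = 10; t_4 = 16; t_5 = 22; t_6 = 0; t_7 = 16.
Since t_7 = t_4 = 16, the sequence is eventually periodic: after a pre-period of length 3 it cycles with period 3.
The value 22 first appears (with i ≥ 2) at t_5.

5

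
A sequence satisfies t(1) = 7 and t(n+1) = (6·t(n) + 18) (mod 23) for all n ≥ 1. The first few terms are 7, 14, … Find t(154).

2

We have t(1) = 7,  t(2) = 14,  t(3) = 10,  t(4) = 9,  t(5) = 3,  t(6) = 13,  t(7) = 4,  t(8) = 19,  t(9) = 17,  t(10) = 5,  t(11) = 2,  t(12) = 7.
Since t(12) = t(1) = 7, the sequence is periodic with period 11.
(154 - 1) mod 11 = 10, so t(154) = t(11) = 2.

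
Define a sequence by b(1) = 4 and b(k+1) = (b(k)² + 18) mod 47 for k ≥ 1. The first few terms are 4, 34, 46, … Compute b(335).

27

Computing terms: b(1) = 4,  b(2) = 34,  b(3) = 46,  b(4) = 19,  b(5) = 3,  b(6) = 27,  b(7) = 42,  b(8) = 43,  b(9) = 34.
Since b(9) = b(2) = 34, the sequence is eventually periodic: after a pre-period of length 1 it cycles with period 7.
For k ≥ 2, b(k) depends only on (k - 2) mod 7. (335 - 2) mod 7 = 4, so b(335) = b(6) = 27.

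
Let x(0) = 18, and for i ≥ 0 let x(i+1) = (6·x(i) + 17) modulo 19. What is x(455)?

Listing terms: x(0) = 18,  x(1) = 11,  x(2) = 7,  x(3) = 2,  x(4) = 10,  x(5) = 1,  x(6) = 4,  x(7) = 3,  x(8) = 16,  x(9) = 18.
The sequence repeats with period 9.
(455 - 0) mod 9 = 5, so x(455) = x(5) = 1.

1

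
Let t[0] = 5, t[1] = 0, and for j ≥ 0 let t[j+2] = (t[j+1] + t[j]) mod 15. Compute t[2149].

0

Computing terms: t[0] = 5; t[1] = 0; t[2] = 5; t[3] = 5; t[4] = 10; t[5] = 0; t[6] = 10; t[7] = 10; t[8] = 5; t[9] = 0.
Since (t[8], t[9]) = (t[0], t[1]) = (5, 0) (two consecutive terms determine the rest), the sequence is periodic with period 8.
So t[2149] = t[0 + ((2149-0) mod 8)] = t[5] = 0.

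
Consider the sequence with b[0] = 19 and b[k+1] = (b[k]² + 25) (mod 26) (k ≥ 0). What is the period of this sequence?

6

We have b[0] = 19, b[1] = 22, b[2] = 15, b[3] = 16, b[4] = 21, b[5] = 24, b[6] = 3, b[7] = 8, b[8] = 11, b[9] = 16.
Since b[9] = b[3] = 16, the sequence is eventually periodic: after a pre-period of length 3 it cycles with period 6.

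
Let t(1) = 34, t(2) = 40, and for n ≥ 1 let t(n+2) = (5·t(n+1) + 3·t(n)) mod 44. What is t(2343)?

We have t(1) = 34,  t(2) = 40,  t(3) = 38,  t(4) = 2,  t(5) = 36,  t(6) = 10,  t(7) = 26,  t(8) = 28,  t(9) = 42,  t(10) = 30,  t(11) = 12,  t(12) = 18,  t(13) = 38,  t(14) = 24,  t(15) = 14,  t(16) = 10,  t(17) = 4,  t(18) = 6,  t(19) = 42,  t(20) = 8,  t(21) = 34,  t(22) = 18,  t(23) = 16,  t(24) = 2,  t(25) = 14,  t(26) = 32,  t(27) = 26,  t(28) = 6,  t(29) = 20,  t(30) = 30,  t(31) = 34,  t(32) = 40.
Since (t(31), t(32)) = (t(1), t(2)) = (34, 40) (two consecutive terms determine the rest), the sequence is periodic with period 30.
So t(2343) = t(1 + ((2343-1) mod 30)) = t(3) = 38.

38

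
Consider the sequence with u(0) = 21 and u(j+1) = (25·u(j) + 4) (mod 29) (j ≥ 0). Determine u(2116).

Computing terms: u(0) = 21, u(1) = 7, u(2) = 5, u(3) = 13, u(4) = 10, u(5) = 22, u(6) = 3, u(7) = 21.
Since u(7) = u(0) = 21, the sequence is periodic with period 7.
So u(2116) = u(0 + ((2116-0) mod 7)) = u(2) = 5.

5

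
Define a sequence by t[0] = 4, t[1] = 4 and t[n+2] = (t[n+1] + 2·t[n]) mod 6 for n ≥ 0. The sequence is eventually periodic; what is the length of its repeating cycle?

Listing terms: t[0] = 4, t[1] = 4, t[2] = 0, t[3] = 2, t[4] = 2, t[5] = 0, t[6] = 4, t[7] = 4.
Since (t[6], t[7]) = (t[0], t[1]) = (4, 4) (two consecutive terms determine the rest), the sequence is periodic with period 6.

6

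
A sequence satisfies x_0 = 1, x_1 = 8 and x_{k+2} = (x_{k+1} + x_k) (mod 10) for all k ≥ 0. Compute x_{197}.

3

x_0 = 1,  x_1 = 8,  x_2 = 9,  x_3 = 7,  x_4 = 6,  x_5 = 3,  x_6 = 9,  x_7 = 2,  x_8 = 1,  x_9 = 3,  x_{10} = 4,  x_{11} = 7,  x_{12} = 1,  x_{13} = 8.
The sequence repeats with period 12.
So x_{197} = x_{0 + ((197-0) mod 12)} = x_5 = 3.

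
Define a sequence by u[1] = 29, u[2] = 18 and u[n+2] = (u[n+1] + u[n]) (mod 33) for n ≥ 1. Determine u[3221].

We have u[1] = 29,  u[2] = 18,  u[3] = 14,  u[4] = 32,  u[5] = 13,  u[6] = 12,  u[7] = 25,  u[8] = 4,  u[9] = 29,  u[10] = 0,  u[11] = 29,  u[12] = 29,  u[13] = 25,  u[14] = 21,  u[15] = 13,  u[16] = 1,  u[17] = 14,  u[18] = 15,  u[19] = 29,  u[20] = 11,  u[21] = 7,  u[22] = 18,  u[23] = 25,  u[24] = 10,  u[25] = 2,  u[26] = 12,  u[27] = 14,  u[28] = 26,  u[29] = 7,  u[30] = 0,  u[31] = 7,  u[32] = 7,  u[33] = 14,  u[34] = 21,  u[35] = 2,  u[36] = 23,  u[37] = 25,  u[38] = 15,  u[39] = 7,  u[40] = 22,  u[41] = 29,  u[42] = 18.
Since (u[41], u[42]) = (u[1], u[2]) = (29, 18) (two consecutive terms determine the rest), the sequence is periodic with period 40.
So u[3221] = u[1 + ((3221-1) mod 40)] = u[21] = 7.

7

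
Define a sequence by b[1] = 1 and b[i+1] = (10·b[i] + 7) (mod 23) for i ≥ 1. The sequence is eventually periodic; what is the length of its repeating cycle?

22

Computing terms: b[1] = 1, b[2] = 17, b[3] = 16, b[4] = 6, b[5] = 21, b[6] = 10, b[7] = 15, b[8] = 19, b[9] = 13, b[10] = 22, b[11] = 20, b[12] = 0, b[13] = 7, b[14] = 8, b[15] = 18, b[16] = 3, b[17] = 14, b[18] = 9, b[19] = 5, b[20] = 11, b[21] = 2, b[22] = 4, b[23] = 1.
Since b[23] = b[1] = 1, the sequence is periodic with period 22.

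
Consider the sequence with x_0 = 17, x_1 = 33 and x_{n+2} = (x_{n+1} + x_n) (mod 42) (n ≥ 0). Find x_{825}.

9

Listing terms: x_0 = 17, x_1 = 33, x_2 = 8, x_3 = 41, x_4 = 7, x_5 = 6, x_6 = 13, x_7 = 19, x_8 = 32, x_9 = 9, x_{10} = 41, x_{11} = 8, x_{12} = 7, x_{13} = 15, x_{14} = 22, x_{15} = 37, x_{16} = 17, x_{17} = 12, x_{18} = 29, x_{19} = 41, x_{20} = 28, x_{21} = 27, x_{22} = 13, x_{23} = 40, x_{24} = 11, x_{25} = 9, x_{26} = 20, x_{27} = 29, x_{28} = 7, x_{29} = 36, x_{30} = 1, x_{31} = 37, x_{32} = 38, x_{33} = 33, x_{34} = 29, x_{35} = 20, x_{36} = 7, x_{37} = 27, x_{38} = 34, x_{39} = 19, x_{40} = 11, x_{41} = 30, x_{42} = 41, x_{43} = 29, x_{44} = 28, x_{45} = 15, x_{46} = 1, x_{47} = 16, x_{48} = 17, x_{49} = 33.
Since (x_{48}, x_{49}) = (x_0, x_1) = (17, 33) (two consecutive terms determine the rest), the sequence is periodic with period 48.
(825 - 0) mod 48 = 9, so x_{825} = x_9 = 9.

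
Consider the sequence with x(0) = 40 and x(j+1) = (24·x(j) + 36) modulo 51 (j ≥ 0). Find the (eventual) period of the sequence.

x(0) = 40, x(1) = 27, x(2) = 21, x(3) = 30, x(4) = 42, x(5) = 24, x(6) = 0, x(7) = 36, x(8) = 33, x(9) = 12, x(10) = 18, x(11) = 9, x(12) = 48, x(13) = 15, x(14) = 39, x(15) = 3, x(16) = 6, x(17) = 27.
Since x(17) = x(1) = 27, the sequence is eventually periodic: after a pre-period of length 1 it cycles with period 16.

16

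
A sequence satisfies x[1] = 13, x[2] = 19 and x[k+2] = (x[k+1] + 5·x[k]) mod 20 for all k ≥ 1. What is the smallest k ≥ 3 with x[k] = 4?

3

Computing terms: x[1] = 13, x[2] = 19, x[3] = 4, x[4] = 19, x[5] = 19, x[6] = 14, x[7] = 9, x[8] = 19, x[9] = 4.
Since (x[8], x[9]) = (x[2], x[3]) = (19, 4) (two consecutive terms determine the rest), the sequence is eventually periodic: after a pre-period of length 1 it cycles with period 6.
The value 4 first appears (with k ≥ 3) at x[3].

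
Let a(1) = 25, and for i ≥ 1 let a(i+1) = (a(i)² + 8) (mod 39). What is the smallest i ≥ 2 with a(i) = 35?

5

Listing terms: a(1) = 25; a(2) = 9; a(3) = 11; a(4) = 12; a(5) = 35; a(6) = 24; a(7) = 38; a(8) = 9.
Since a(8) = a(2) = 9, the sequence is eventually periodic: after a pre-period of length 1 it cycles with period 6.
The value 35 first appears (with i ≥ 2) at a(5).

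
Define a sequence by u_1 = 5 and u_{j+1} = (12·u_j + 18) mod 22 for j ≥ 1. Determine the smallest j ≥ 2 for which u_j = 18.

6

Computing terms: u_1 = 5, u_2 = 12, u_3 = 8, u_4 = 4, u_5 = 0, u_6 = 18, u_7 = 14, u_8 = 10, u_9 = 6, u_{10} = 2, u_{11} = 20, u_{12} = 16, u_{13} = 12.
Since u_{13} = u_2 = 12, the sequence is eventually periodic: after a pre-period of length 1 it cycles with period 11.
The value 18 first appears (with j ≥ 2) at u_6.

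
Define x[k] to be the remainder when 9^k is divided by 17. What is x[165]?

x[0] = 1,  x[1] = 9,  x[2] = 13,  x[3] = 15,  x[4] = 16,  x[5] = 8,  x[6] = 4,  x[7] = 2,  x[8] = 1.
The sequence repeats with period 8.
(165 - 0) mod 8 = 5, so x[165] = x[5] = 8.

8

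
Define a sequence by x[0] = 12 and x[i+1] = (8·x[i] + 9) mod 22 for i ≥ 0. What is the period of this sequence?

10

Listing terms: x[0] = 12, x[1] = 17, x[2] = 13, x[3] = 3, x[4] = 11, x[5] = 9, x[6] = 15, x[7] = 19, x[8] = 7, x[9] = 21, x[10] = 1, x[11] = 17.
Since x[11] = x[1] = 17, the sequence is eventually periodic: after a pre-period of length 1 it cycles with period 10.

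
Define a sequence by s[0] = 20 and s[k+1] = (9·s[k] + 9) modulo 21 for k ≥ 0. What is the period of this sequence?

s[0] = 20; s[1] = 0; s[2] = 9; s[3] = 6; s[4] = 0.
Since s[4] = s[1] = 0, the sequence is eventually periodic: after a pre-period of length 1 it cycles with period 3.

3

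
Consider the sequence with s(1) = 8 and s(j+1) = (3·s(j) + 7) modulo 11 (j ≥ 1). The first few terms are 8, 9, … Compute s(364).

10

Listing terms: s(1) = 8,  s(2) = 9,  s(3) = 1,  s(4) = 10,  s(5) = 4,  s(6) = 8.
Since s(6) = s(1) = 8, the sequence is periodic with period 5.
So s(364) = s(1 + ((364-1) mod 5)) = s(4) = 10.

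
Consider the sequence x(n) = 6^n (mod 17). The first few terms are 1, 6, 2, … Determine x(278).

8

x(0) = 1, x(1) = 6, x(2) = 2, x(3) = 12, x(4) = 4, x(5) = 7, x(6) = 8, x(7) = 14, x(8) = 16, x(9) = 11, x(10) = 15, x(11) = 5, x(12) = 13, x(13) = 10, x(14) = 9, x(15) = 3, x(16) = 1.
The sequence repeats with period 16.
So x(278) = x(0 + ((278-0) mod 16)) = x(6) = 8.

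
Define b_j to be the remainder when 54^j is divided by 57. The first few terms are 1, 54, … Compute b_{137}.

Listing terms: b_0 = 1; b_1 = 54; b_2 = 9; b_3 = 30; b_4 = 24; b_5 = 42; b_6 = 45; b_7 = 36; b_8 = 6; b_9 = 39; b_{10} = 54.
Since b_{10} = b_1 = 54, the sequence is eventually periodic: after a pre-period of length 1 it cycles with period 9.
For j ≥ 1, b_j depends only on (j - 1) mod 9. (137 - 1) mod 9 = 1, so b_{137} = b_2 = 9.

9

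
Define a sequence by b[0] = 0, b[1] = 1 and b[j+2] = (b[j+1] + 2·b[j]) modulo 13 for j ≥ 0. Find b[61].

Computing terms: b[0] = 0,  b[1] = 1,  b[2] = 1,  b[3] = 3,  b[4] = 5,  b[5] = 11,  b[6] = 8,  b[7] = 4,  b[8] = 7,  b[9] = 2,  b[10] = 3,  b[11] = 7,  b[12] = 0,  b[13] = 1.
The sequence repeats with period 12.
(61 - 0) mod 12 = 1, so b[61] = b[1] = 1.

1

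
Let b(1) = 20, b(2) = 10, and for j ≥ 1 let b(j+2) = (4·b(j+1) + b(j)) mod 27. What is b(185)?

20

Computing terms: b(1) = 20, b(2) = 10, b(3) = 6, b(4) = 7, b(5) = 7, b(6) = 8, b(7) = 12, b(8) = 2, b(9) = 20, b(10) = 1, b(11) = 24, b(12) = 16, b(13) = 7, b(14) = 17, b(15) = 21, b(16) = 20, b(17) = 20, b(18) = 19, b(19) = 15, b(20) = 25, b(21) = 7, b(22) = 26, b(23) = 3, b(24) = 11, b(25) = 20, b(26) = 10.
Since (b(25), b(26)) = (b(1), b(2)) = (20, 10) (two consecutive terms determine the rest), the sequence is periodic with period 24.
(185 - 1) mod 24 = 16, so b(185) = b(17) = 20.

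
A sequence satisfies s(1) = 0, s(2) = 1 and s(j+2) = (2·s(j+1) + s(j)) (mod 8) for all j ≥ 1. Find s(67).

s(1) = 0,  s(2) = 1,  s(3) = 2,  s(4) = 5,  s(5) = 4,  s(6) = 5,  s(7) = 6,  s(8) = 1,  s(9) = 0,  s(10) = 1.
Since (s(9), s(10)) = (s(1), s(2)) = (0, 1) (two consecutive terms determine the rest), the sequence is periodic with period 8.
So s(67) = s(1 + ((67-1) mod 8)) = s(3) = 2.

2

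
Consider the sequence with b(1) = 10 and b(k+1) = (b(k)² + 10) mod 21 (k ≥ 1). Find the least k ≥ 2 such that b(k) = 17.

b(1) = 10, b(2) = 5, b(3) = 14, b(4) = 17, b(5) = 5.
Since b(5) = b(2) = 5, the sequence is eventually periodic: after a pre-period of length 1 it cycles with period 3.
The value 17 first appears (with k ≥ 2) at b(4).

4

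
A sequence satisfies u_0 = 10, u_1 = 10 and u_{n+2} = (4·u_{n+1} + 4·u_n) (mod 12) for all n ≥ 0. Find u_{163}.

We have u_0 = 10, u_1 = 10, u_2 = 8, u_3 = 0, u_4 = 8, u_5 = 8, u_6 = 4, u_7 = 0, u_8 = 4, u_9 = 4, u_{10} = 8, u_{11} = 0.
Since (u_{10}, u_{11}) = (u_2, u_3) = (8, 0) (two consecutive terms determine the rest), the sequence is eventually periodic: after a pre-period of length 2 it cycles with period 8.
For n ≥ 2, u_n depends only on (n - 2) mod 8. (163 - 2) mod 8 = 1, so u_{163} = u_3 = 0.

0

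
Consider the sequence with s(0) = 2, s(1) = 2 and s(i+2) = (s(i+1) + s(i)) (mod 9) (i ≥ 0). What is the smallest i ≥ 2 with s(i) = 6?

Computing terms: s(0) = 2, s(1) = 2, s(2) = 4, s(3) = 6, s(4) = 1, s(5) = 7, s(6) = 8, s(7) = 6, s(8) = 5, s(9) = 2, s(10) = 7, s(11) = 0, s(12) = 7, s(13) = 7, s(14) = 5, s(15) = 3, s(16) = 8, s(17) = 2, s(18) = 1, s(19) = 3, s(20) = 4, s(21) = 7, s(22) = 2, s(23) = 0, s(24) = 2, s(25) = 2.
The sequence repeats with period 24.
The value 6 first appears (with i ≥ 2) at s(3).

3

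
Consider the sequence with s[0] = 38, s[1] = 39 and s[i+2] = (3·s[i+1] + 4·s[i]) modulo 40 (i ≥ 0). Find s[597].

Computing terms: s[0] = 38, s[1] = 39, s[2] = 29, s[3] = 3, s[4] = 5, s[5] = 27, s[6] = 21, s[7] = 11, s[8] = 37, s[9] = 35, s[10] = 13, s[11] = 19, s[12] = 29, s[13] = 3.
Since (s[12], s[13]) = (s[2], s[3]) = (29, 3) (two consecutive terms determine the rest), the sequence is eventually periodic: after a pre-period of length 2 it cycles with period 10.
For i ≥ 2, s[i] depends only on (i - 2) mod 10. (597 - 2) mod 10 = 5, so s[597] = s[7] = 11.

11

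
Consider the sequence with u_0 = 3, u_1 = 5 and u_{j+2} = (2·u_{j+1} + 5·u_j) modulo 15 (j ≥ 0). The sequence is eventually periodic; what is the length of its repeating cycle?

We have u_0 = 3,  u_1 = 5,  u_2 = 10,  u_3 = 0,  u_4 = 5,  u_5 = 10.
Since (u_4, u_5) = (u_1, u_2) = (5, 10) (two consecutive terms determine the rest), the sequence is eventually periodic: after a pre-period of length 1 it cycles with period 3.

3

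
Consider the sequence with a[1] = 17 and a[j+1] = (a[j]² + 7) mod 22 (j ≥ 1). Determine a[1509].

Computing terms: a[1] = 17,  a[2] = 10,  a[3] = 19,  a[4] = 16,  a[5] = 21,  a[6] = 8,  a[7] = 5,  a[8] = 10.
Since a[8] = a[2] = 10, the sequence is eventually periodic: after a pre-period of length 1 it cycles with period 6.
For j ≥ 2, a[j] depends only on (j - 2) mod 6. (1509 - 2) mod 6 = 1, so a[1509] = a[3] = 19.

19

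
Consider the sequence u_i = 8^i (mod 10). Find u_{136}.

Listing terms: u_0 = 1; u_1 = 8; u_2 = 4; u_3 = 2; u_4 = 6; u_5 = 8.
Since u_5 = u_1 = 8, the sequence is eventually periodic: after a pre-period of length 1 it cycles with period 4.
For i ≥ 1, u_i depends only on (i - 1) mod 4. (136 - 1) mod 4 = 3, so u_{136} = u_4 = 6.

6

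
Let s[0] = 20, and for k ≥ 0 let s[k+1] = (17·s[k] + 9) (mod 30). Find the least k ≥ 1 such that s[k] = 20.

4

Computing terms: s[0] = 20,  s[1] = 19,  s[2] = 2,  s[3] = 13,  s[4] = 20.
Since s[4] = s[0] = 20, the sequence is periodic with period 4.
The value 20 next appears (with k ≥ 1) at s[4].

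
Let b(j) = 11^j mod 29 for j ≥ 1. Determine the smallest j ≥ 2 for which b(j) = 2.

We have b(1) = 11,  b(2) = 5,  b(3) = 26,  b(4) = 25,  b(5) = 14,  b(6) = 9,  b(7) = 12,  b(8) = 16,  b(9) = 2,  b(10) = 22,  b(11) = 10,  b(12) = 23,  b(13) = 21,  b(14) = 28,  b(15) = 18,  b(16) = 24,  b(17) = 3,  b(18) = 4,  b(19) = 15,  b(20) = 20,  b(21) = 17,  b(22) = 13,  b(23) = 27,  b(24) = 7,  b(25) = 19,  b(26) = 6,  b(27) = 8,  b(28) = 1,  b(29) = 11.
The sequence repeats with period 28.
The value 2 first appears (with j ≥ 2) at b(9).

9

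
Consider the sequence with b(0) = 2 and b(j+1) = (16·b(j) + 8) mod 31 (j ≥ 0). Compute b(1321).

9

We have b(0) = 2; b(1) = 9; b(2) = 28; b(3) = 22; b(4) = 19; b(5) = 2.
The sequence repeats with period 5.
(1321 - 0) mod 5 = 1, so b(1321) = b(1) = 9.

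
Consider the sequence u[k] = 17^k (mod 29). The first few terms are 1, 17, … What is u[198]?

28

We have u[0] = 1,  u[1] = 17,  u[2] = 28,  u[3] = 12,  u[4] = 1.
Since u[4] = u[0] = 1, the sequence is periodic with period 4.
(198 - 0) mod 4 = 2, so u[198] = u[2] = 28.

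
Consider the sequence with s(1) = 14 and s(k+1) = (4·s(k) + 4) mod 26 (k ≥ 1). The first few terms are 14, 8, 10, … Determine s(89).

s(1) = 14, s(2) = 8, s(3) = 10, s(4) = 18, s(5) = 24, s(6) = 22, s(7) = 14.
The sequence repeats with period 6.
So s(89) = s(1 + ((89-1) mod 6)) = s(5) = 24.

24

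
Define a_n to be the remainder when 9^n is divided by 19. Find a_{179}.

17

Computing terms: a_1 = 9; a_2 = 5; a_3 = 7; a_4 = 6; a_5 = 16; a_6 = 11; a_7 = 4; a_8 = 17; a_9 = 1; a_{10} = 9.
Since a_{10} = a_1 = 9, the sequence is periodic with period 9.
So a_{179} = a_{1 + ((179-1) mod 9)} = a_8 = 17.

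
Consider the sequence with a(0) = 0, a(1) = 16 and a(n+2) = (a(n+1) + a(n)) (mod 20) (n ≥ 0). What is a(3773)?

Computing terms: a(0) = 0, a(1) = 16, a(2) = 16, a(3) = 12, a(4) = 8, a(5) = 0, a(6) = 8, a(7) = 8, a(8) = 16, a(9) = 4, a(10) = 0, a(11) = 4, a(12) = 4, a(13) = 8, a(14) = 12, a(15) = 0, a(16) = 12, a(17) = 12, a(18) = 4, a(19) = 16, a(20) = 0, a(21) = 16.
Since (a(20), a(21)) = (a(0), a(1)) = (0, 16) (two consecutive terms determine the rest), the sequence is periodic with period 20.
(3773 - 0) mod 20 = 13, so a(3773) = a(13) = 8.

8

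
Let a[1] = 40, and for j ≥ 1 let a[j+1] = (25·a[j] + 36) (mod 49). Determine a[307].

We have a[1] = 40, a[2] = 7, a[3] = 15, a[4] = 19, a[5] = 21, a[6] = 22, a[7] = 47, a[8] = 35, a[9] = 29, a[10] = 26, a[11] = 0, a[12] = 36, a[13] = 5, a[14] = 14, a[15] = 43, a[16] = 33, a[17] = 28, a[18] = 1, a[19] = 12, a[20] = 42, a[21] = 8, a[22] = 40.
Since a[22] = a[1] = 40, the sequence is periodic with period 21.
(307 - 1) mod 21 = 12, so a[307] = a[13] = 5.

5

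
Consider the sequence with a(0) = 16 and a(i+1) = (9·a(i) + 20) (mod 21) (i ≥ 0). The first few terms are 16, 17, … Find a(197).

Listing terms: a(0) = 16,  a(1) = 17,  a(2) = 5,  a(3) = 2,  a(4) = 17.
Since a(4) = a(1) = 17, the sequence is eventually periodic: after a pre-period of length 1 it cycles with period 3.
For i ≥ 1, a(i) depends only on (i - 1) mod 3. (197 - 1) mod 3 = 1, so a(197) = a(2) = 5.

5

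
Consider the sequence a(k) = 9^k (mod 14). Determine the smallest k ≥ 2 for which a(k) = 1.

Listing terms: a(1) = 9, a(2) = 11, a(3) = 1, a(4) = 9.
Since a(4) = a(1) = 9, the sequence is periodic with period 3.
The value 1 first appears (with k ≥ 2) at a(3).

3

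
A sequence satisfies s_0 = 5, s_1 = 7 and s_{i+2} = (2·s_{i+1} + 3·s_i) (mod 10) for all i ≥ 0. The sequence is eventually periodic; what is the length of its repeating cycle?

4

We have s_0 = 5, s_1 = 7, s_2 = 9, s_3 = 9, s_4 = 5, s_5 = 7.
The sequence repeats with period 4.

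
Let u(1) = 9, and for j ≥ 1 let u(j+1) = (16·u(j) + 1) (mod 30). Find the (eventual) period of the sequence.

Computing terms: u(1) = 9, u(2) = 25, u(3) = 11, u(4) = 27, u(5) = 13, u(6) = 29, u(7) = 15, u(8) = 1, u(9) = 17, u(10) = 3, u(11) = 19, u(12) = 5, u(13) = 21, u(14) = 7, u(15) = 23, u(16) = 9.
The sequence repeats with period 15.

15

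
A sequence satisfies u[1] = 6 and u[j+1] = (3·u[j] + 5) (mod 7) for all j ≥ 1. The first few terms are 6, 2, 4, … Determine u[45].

4

Computing terms: u[1] = 6,  u[2] = 2,  u[3] = 4,  u[4] = 3,  u[5] = 0,  u[6] = 5,  u[7] = 6.
Since u[7] = u[1] = 6, the sequence is periodic with period 6.
So u[45] = u[1 + ((45-1) mod 6)] = u[3] = 4.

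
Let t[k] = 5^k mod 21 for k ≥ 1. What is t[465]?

t[1] = 5,  t[2] = 4,  t[3] = 20,  t[4] = 16,  t[5] = 17,  t[6] = 1,  t[7] = 5.
The sequence repeats with period 6.
(465 - 1) mod 6 = 2, so t[465] = t[3] = 20.

20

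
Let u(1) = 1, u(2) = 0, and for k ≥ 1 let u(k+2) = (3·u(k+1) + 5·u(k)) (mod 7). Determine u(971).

0

Computing terms: u(1) = 1,  u(2) = 0,  u(3) = 5,  u(4) = 1,  u(5) = 0.
Since (u(4), u(5)) = (u(1), u(2)) = (1, 0) (two consecutive terms determine the rest), the sequence is periodic with period 3.
(971 - 1) mod 3 = 1, so u(971) = u(2) = 0.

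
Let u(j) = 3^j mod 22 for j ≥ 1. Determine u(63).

u(1) = 3,  u(2) = 9,  u(3) = 5,  u(4) = 15,  u(5) = 1,  u(6) = 3.
The sequence repeats with period 5.
So u(63) = u(1 + ((63-1) mod 5)) = u(3) = 5.

5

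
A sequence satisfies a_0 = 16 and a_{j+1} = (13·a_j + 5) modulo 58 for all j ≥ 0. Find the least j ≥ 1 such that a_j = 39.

1

Computing terms: a_0 = 16,  a_1 = 39,  a_2 = 48,  a_3 = 49,  a_4 = 4,  a_5 = 57,  a_6 = 50,  a_7 = 17,  a_8 = 52,  a_9 = 43,  a_{10} = 42,  a_{11} = 29,  a_{12} = 34,  a_{13} = 41,  a_{14} = 16.
Since a_{14} = a_0 = 16, the sequence is periodic with period 14.
The value 39 first appears (with j ≥ 1) at a_1.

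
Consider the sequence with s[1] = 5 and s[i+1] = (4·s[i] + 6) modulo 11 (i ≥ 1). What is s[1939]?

Listing terms: s[1] = 5; s[2] = 4; s[3] = 0; s[4] = 6; s[5] = 8; s[6] = 5.
Since s[6] = s[1] = 5, the sequence is periodic with period 5.
So s[1939] = s[1 + ((1939-1) mod 5)] = s[4] = 6.

6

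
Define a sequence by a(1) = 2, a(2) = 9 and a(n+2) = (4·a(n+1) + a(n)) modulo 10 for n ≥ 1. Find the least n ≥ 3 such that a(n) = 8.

3

Computing terms: a(1) = 2; a(2) = 9; a(3) = 8; a(4) = 1; a(5) = 2; a(6) = 9.
Since (a(5), a(6)) = (a(1), a(2)) = (2, 9) (two consecutive terms determine the rest), the sequence is periodic with period 4.
The value 8 first appears (with n ≥ 3) at a(3).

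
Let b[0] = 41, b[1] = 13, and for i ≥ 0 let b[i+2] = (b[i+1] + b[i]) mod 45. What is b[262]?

24

Listing terms: b[0] = 41, b[1] = 13, b[2] = 9, b[3] = 22, b[4] = 31, b[5] = 8, b[6] = 39, b[7] = 2, b[8] = 41, b[9] = 43, b[10] = 39, b[11] = 37, b[12] = 31, b[13] = 23, b[14] = 9, b[15] = 32, b[16] = 41, b[17] = 28, b[18] = 24, b[19] = 7, b[20] = 31, b[21] = 38, b[22] = 24, b[23] = 17, b[24] = 41, b[25] = 13.
Since (b[24], b[25]) = (b[0], b[1]) = (41, 13) (two consecutive terms determine the rest), the sequence is periodic with period 24.
So b[262] = b[0 + ((262-0) mod 24)] = b[22] = 24.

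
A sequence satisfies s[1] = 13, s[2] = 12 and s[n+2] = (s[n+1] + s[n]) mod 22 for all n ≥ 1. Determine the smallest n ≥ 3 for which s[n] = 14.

s[1] = 13; s[2] = 12; s[3] = 3; s[4] = 15; s[5] = 18; s[6] = 11; s[7] = 7; s[8] = 18; s[9] = 3; s[10] = 21; s[11] = 2; s[12] = 1; s[13] = 3; s[14] = 4; s[15] = 7; s[16] = 11; s[17] = 18; s[18] = 7; s[19] = 3; s[20] = 10; s[21] = 13; s[22] = 1; s[23] = 14; s[24] = 15; s[25] = 7; s[26] = 0; s[27] = 7; s[28] = 7; s[29] = 14; s[30] = 21; s[31] = 13; s[32] = 12.
The sequence repeats with period 30.
The value 14 first appears (with n ≥ 3) at s[23].

23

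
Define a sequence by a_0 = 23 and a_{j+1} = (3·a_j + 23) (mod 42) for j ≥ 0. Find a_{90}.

a_0 = 23, a_1 = 8, a_2 = 5, a_3 = 38, a_4 = 11, a_5 = 14, a_6 = 23.
Since a_6 = a_0 = 23, the sequence is periodic with period 6.
So a_{90} = a_{0 + ((90-0) mod 6)} = a_0 = 23.

23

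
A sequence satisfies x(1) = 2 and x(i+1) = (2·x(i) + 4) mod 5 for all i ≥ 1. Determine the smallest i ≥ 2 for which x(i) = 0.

3

Computing terms: x(1) = 2; x(2) = 3; x(3) = 0; x(4) = 4; x(5) = 2.
Since x(5) = x(1) = 2, the sequence is periodic with period 4.
The value 0 first appears (with i ≥ 2) at x(3).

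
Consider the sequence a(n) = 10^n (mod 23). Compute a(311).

a(0) = 1,  a(1) = 10,  a(2) = 8,  a(3) = 11,  a(4) = 18,  a(5) = 19,  a(6) = 6,  a(7) = 14,  a(8) = 2,  a(9) = 20,  a(10) = 16,  a(11) = 22,  a(12) = 13,  a(13) = 15,  a(14) = 12,  a(15) = 5,  a(16) = 4,  a(17) = 17,  a(18) = 9,  a(19) = 21,  a(20) = 3,  a(21) = 7,  a(22) = 1.
The sequence repeats with period 22.
(311 - 0) mod 22 = 3, so a(311) = a(3) = 11.

11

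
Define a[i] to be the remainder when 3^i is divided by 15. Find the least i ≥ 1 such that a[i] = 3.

Listing terms: a[0] = 1,  a[1] = 3,  a[2] = 9,  a[3] = 12,  a[4] = 6,  a[5] = 3.
Since a[5] = a[1] = 3, the sequence is eventually periodic: after a pre-period of length 1 it cycles with period 4.
The value 3 first appears (with i ≥ 1) at a[1].

1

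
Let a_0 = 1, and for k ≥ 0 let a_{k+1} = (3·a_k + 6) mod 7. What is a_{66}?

Computing terms: a_0 = 1,  a_1 = 2,  a_2 = 5,  a_3 = 0,  a_4 = 6,  a_5 = 3,  a_6 = 1.
Since a_6 = a_0 = 1, the sequence is periodic with period 6.
(66 - 0) mod 6 = 0, so a_{66} = a_0 = 1.

1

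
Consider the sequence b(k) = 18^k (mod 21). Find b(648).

15

Computing terms: b(0) = 1, b(1) = 18, b(2) = 9, b(3) = 15, b(4) = 18.
Since b(4) = b(1) = 18, the sequence is eventually periodic: after a pre-period of length 1 it cycles with period 3.
For k ≥ 1, b(k) depends only on (k - 1) mod 3. (648 - 1) mod 3 = 2, so b(648) = b(3) = 15.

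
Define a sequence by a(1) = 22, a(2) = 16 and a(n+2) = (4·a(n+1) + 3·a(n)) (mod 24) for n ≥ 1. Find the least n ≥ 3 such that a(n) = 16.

4

We have a(1) = 22, a(2) = 16, a(3) = 10, a(4) = 16, a(5) = 22, a(6) = 16.
Since (a(5), a(6)) = (a(1), a(2)) = (22, 16) (two consecutive terms determine the rest), the sequence is periodic with period 4.
The value 16 first appears (with n ≥ 3) at a(4).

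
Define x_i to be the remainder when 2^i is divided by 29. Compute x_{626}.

9

x_0 = 1,  x_1 = 2,  x_2 = 4,  x_3 = 8,  x_4 = 16,  x_5 = 3,  x_6 = 6,  x_7 = 12,  x_8 = 24,  x_9 = 19,  x_{10} = 9,  x_{11} = 18,  x_{12} = 7,  x_{13} = 14,  x_{14} = 28,  x_{15} = 27,  x_{16} = 25,  x_{17} = 21,  x_{18} = 13,  x_{19} = 26,  x_{20} = 23,  x_{21} = 17,  x_{22} = 5,  x_{23} = 10,  x_{24} = 20,  x_{25} = 11,  x_{26} = 22,  x_{27} = 15,  x_{28} = 1.
Since x_{28} = x_0 = 1, the sequence is periodic with period 28.
So x_{626} = x_{0 + ((626-0) mod 28)} = x_{10} = 9.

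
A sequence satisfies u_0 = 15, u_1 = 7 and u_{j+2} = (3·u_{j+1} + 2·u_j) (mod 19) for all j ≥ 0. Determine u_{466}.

u_0 = 15,  u_1 = 7,  u_2 = 13,  u_3 = 15,  u_4 = 14,  u_5 = 15,  u_6 = 16,  u_7 = 2,  u_8 = 0,  u_9 = 4,  u_{10} = 12,  u_{11} = 6,  u_{12} = 4,  u_{13} = 5,  u_{14} = 4,  u_{15} = 3,  u_{16} = 17,  u_{17} = 0,  u_{18} = 15,  u_{19} = 7.
The sequence repeats with period 18.
So u_{466} = u_{0 + ((466-0) mod 18)} = u_{16} = 17.

17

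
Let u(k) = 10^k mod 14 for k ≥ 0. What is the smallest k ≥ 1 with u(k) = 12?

u(0) = 1,  u(1) = 10,  u(2) = 2,  u(3) = 6,  u(4) = 4,  u(5) = 12,  u(6) = 8,  u(7) = 10.
Since u(7) = u(1) = 10, the sequence is eventually periodic: after a pre-period of length 1 it cycles with period 6.
The value 12 first appears (with k ≥ 1) at u(5).

5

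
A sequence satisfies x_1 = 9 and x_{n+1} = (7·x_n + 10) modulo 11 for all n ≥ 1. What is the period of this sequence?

10

x_1 = 9, x_2 = 7, x_3 = 4, x_4 = 5, x_5 = 1, x_6 = 6, x_7 = 8, x_8 = 0, x_9 = 10, x_{10} = 3, x_{11} = 9.
The sequence repeats with period 10.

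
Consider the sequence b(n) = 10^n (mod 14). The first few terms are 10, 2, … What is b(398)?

2

Computing terms: b(1) = 10,  b(2) = 2,  b(3) = 6,  b(4) = 4,  b(5) = 12,  b(6) = 8,  b(7) = 10.
The sequence repeats with period 6.
(398 - 1) mod 6 = 1, so b(398) = b(2) = 2.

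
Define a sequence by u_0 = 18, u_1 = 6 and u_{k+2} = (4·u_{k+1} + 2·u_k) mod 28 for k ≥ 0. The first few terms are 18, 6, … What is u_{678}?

u_0 = 18,  u_1 = 6,  u_2 = 4,  u_3 = 0,  u_4 = 8,  u_5 = 4,  u_6 = 4,  u_7 = 24,  u_8 = 20,  u_9 = 16,  u_{10} = 20,  u_{11} = 0,  u_{12} = 12,  u_{13} = 20,  u_{14} = 20,  u_{15} = 8,  u_{16} = 16,  u_{17} = 24,  u_{18} = 16,  u_{19} = 0,  u_{20} = 4,  u_{21} = 16,  u_{22} = 16,  u_{23} = 12,  u_{24} = 24,  u_{25} = 8,  u_{26} = 24,  u_{27} = 0,  u_{28} = 20,  u_{29} = 24,  u_{30} = 24,  u_{31} = 4,  u_{32} = 8,  u_{33} = 12,  u_{34} = 8,  u_{35} = 0,  u_{36} = 16,  u_{37} = 8,  u_{38} = 8,  u_{39} = 20,  u_{40} = 12,  u_{41} = 4,  u_{42} = 12,  u_{43} = 0,  u_{44} = 24,  u_{45} = 12,  u_{46} = 12,  u_{47} = 16,  u_{48} = 4,  u_{49} = 20,  u_{50} = 4,  u_{51} = 0.
Since (u_{50}, u_{51}) = (u_2, u_3) = (4, 0) (two consecutive terms determine the rest), the sequence is eventually periodic: after a pre-period of length 2 it cycles with period 48.
For k ≥ 2, u_k depends only on (k - 2) mod 48. (678 - 2) mod 48 = 4, so u_{678} = u_6 = 4.

4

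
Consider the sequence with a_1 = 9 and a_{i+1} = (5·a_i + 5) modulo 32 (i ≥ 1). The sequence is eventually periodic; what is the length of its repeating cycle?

a_1 = 9, a_2 = 18, a_3 = 31, a_4 = 0, a_5 = 5, a_6 = 30, a_7 = 27, a_8 = 12, a_9 = 1, a_{10} = 10, a_{11} = 23, a_{12} = 24, a_{13} = 29, a_{14} = 22, a_{15} = 19, a_{16} = 4, a_{17} = 25, a_{18} = 2, a_{19} = 15, a_{20} = 16, a_{21} = 21, a_{22} = 14, a_{23} = 11, a_{24} = 28, a_{25} = 17, a_{26} = 26, a_{27} = 7, a_{28} = 8, a_{29} = 13, a_{30} = 6, a_{31} = 3, a_{32} = 20, a_{33} = 9.
The sequence repeats with period 32.

32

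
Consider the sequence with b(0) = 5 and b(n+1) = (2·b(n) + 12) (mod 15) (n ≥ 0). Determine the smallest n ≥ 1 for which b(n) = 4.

3

b(0) = 5,  b(1) = 7,  b(2) = 11,  b(3) = 4,  b(4) = 5.
Since b(4) = b(0) = 5, the sequence is periodic with period 4.
The value 4 first appears (with n ≥ 1) at b(3).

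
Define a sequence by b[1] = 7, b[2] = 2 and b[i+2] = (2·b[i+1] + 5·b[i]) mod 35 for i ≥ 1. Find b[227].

29

Computing terms: b[1] = 7; b[2] = 2; b[3] = 4; b[4] = 18; b[5] = 21; b[6] = 27; b[7] = 19; b[8] = 33; b[9] = 21; b[10] = 32; b[11] = 29; b[12] = 8; b[13] = 21; b[14] = 12; b[15] = 24; b[16] = 3; b[17] = 21; b[18] = 22; b[19] = 9; b[20] = 23; b[21] = 21; b[22] = 17; b[23] = 34; b[24] = 13; b[25] = 21; b[26] = 2; b[27] = 4.
Since (b[26], b[27]) = (b[2], b[3]) = (2, 4) (two consecutive terms determine the rest), the sequence is eventually periodic: after a pre-period of length 1 it cycles with period 24.
For i ≥ 2, b[i] depends only on (i - 2) mod 24. (227 - 2) mod 24 = 9, so b[227] = b[11] = 29.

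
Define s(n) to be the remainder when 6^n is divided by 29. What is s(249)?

Computing terms: s(1) = 6, s(2) = 7, s(3) = 13, s(4) = 20, s(5) = 4, s(6) = 24, s(7) = 28, s(8) = 23, s(9) = 22, s(10) = 16, s(11) = 9, s(12) = 25, s(13) = 5, s(14) = 1, s(15) = 6.
Since s(15) = s(1) = 6, the sequence is periodic with period 14.
(249 - 1) mod 14 = 10, so s(249) = s(11) = 9.

9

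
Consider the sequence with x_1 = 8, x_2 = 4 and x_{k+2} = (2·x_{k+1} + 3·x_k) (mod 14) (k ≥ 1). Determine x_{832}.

6

We have x_1 = 8, x_2 = 4, x_3 = 4, x_4 = 6, x_5 = 10, x_6 = 10, x_7 = 8, x_8 = 4.
The sequence repeats with period 6.
(832 - 1) mod 6 = 3, so x_{832} = x_4 = 6.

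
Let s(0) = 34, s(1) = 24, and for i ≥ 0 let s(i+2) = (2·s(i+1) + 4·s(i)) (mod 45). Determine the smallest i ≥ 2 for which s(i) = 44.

4

s(0) = 34; s(1) = 24; s(2) = 4; s(3) = 14; s(4) = 44; s(5) = 9; s(6) = 14; s(7) = 19; s(8) = 4; s(9) = 39; s(10) = 4; s(11) = 29; s(12) = 29; s(13) = 39; s(14) = 14; s(15) = 4; s(16) = 19; s(17) = 9; s(18) = 4; s(19) = 44; s(20) = 14; s(21) = 24; s(22) = 14; s(23) = 34; s(24) = 34; s(25) = 24.
Since (s(24), s(25)) = (s(0), s(1)) = (34, 24) (two consecutive terms determine the rest), the sequence is periodic with period 24.
The value 44 first appears (with i ≥ 2) at s(4).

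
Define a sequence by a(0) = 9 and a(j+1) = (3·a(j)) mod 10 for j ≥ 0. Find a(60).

9

Listing terms: a(0) = 9; a(1) = 7; a(2) = 1; a(3) = 3; a(4) = 9.
Since a(4) = a(0) = 9, the sequence is periodic with period 4.
So a(60) = a(0 + ((60-0) mod 4)) = a(0) = 9.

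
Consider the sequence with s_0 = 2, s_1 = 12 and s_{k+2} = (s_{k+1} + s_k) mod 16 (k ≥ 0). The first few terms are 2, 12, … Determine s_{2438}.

14

We have s_0 = 2; s_1 = 12; s_2 = 14; s_3 = 10; s_4 = 8; s_5 = 2; s_6 = 10; s_7 = 12; s_8 = 6; s_9 = 2; s_{10} = 8; s_{11} = 10; s_{12} = 2; s_{13} = 12.
The sequence repeats with period 12.
(2438 - 0) mod 12 = 2, so s_{2438} = s_2 = 14.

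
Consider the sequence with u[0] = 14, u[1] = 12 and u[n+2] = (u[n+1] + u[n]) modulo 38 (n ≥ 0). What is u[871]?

Computing terms: u[0] = 14; u[1] = 12; u[2] = 26; u[3] = 0; u[4] = 26; u[5] = 26; u[6] = 14; u[7] = 2; u[8] = 16; u[9] = 18; u[10] = 34; u[11] = 14; u[12] = 10; u[13] = 24; u[14] = 34; u[15] = 20; u[16] = 16; u[17] = 36; u[18] = 14; u[19] = 12.
Since (u[18], u[19]) = (u[0], u[1]) = (14, 12) (two consecutive terms determine the rest), the sequence is periodic with period 18.
(871 - 0) mod 18 = 7, so u[871] = u[7] = 2.

2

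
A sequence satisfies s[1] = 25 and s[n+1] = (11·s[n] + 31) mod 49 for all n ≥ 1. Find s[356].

19

s[1] = 25; s[2] = 12; s[3] = 16; s[4] = 11; s[5] = 5; s[6] = 37; s[7] = 46; s[8] = 47; s[9] = 9; s[10] = 32; s[11] = 40; s[12] = 30; s[13] = 18; s[14] = 33; s[15] = 2; s[16] = 4; s[17] = 26; s[18] = 23; s[19] = 39; s[20] = 19; s[21] = 44; s[22] = 25.
The sequence repeats with period 21.
So s[356] = s[1 + ((356-1) mod 21)] = s[20] = 19.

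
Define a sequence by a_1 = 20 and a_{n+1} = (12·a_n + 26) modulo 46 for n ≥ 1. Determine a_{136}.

Computing terms: a_1 = 20; a_2 = 36; a_3 = 44; a_4 = 2; a_5 = 4; a_6 = 28; a_7 = 40; a_8 = 0; a_9 = 26; a_{10} = 16; a_{11} = 34; a_{12} = 20.
Since a_{12} = a_1 = 20, the sequence is periodic with period 11.
(136 - 1) mod 11 = 3, so a_{136} = a_4 = 2.

2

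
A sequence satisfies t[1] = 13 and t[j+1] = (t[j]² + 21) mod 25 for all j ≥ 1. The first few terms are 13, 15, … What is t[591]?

Listing terms: t[1] = 13,  t[2] = 15,  t[3] = 21,  t[4] = 12,  t[5] = 15.
Since t[5] = t[2] = 15, the sequence is eventually periodic: after a pre-period of length 1 it cycles with period 3.
For j ≥ 2, t[j] depends only on (j - 2) mod 3. (591 - 2) mod 3 = 1, so t[591] = t[3] = 21.

21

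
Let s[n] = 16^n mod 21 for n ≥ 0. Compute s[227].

4

Computing terms: s[0] = 1, s[1] = 16, s[2] = 4, s[3] = 1.
Since s[3] = s[0] = 1, the sequence is periodic with period 3.
(227 - 0) mod 3 = 2, so s[227] = s[2] = 4.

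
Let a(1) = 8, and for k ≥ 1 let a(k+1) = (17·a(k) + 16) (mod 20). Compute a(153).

Computing terms: a(1) = 8,  a(2) = 12,  a(3) = 0,  a(4) = 16,  a(5) = 8.
The sequence repeats with period 4.
(153 - 1) mod 4 = 0, so a(153) = a(1) = 8.

8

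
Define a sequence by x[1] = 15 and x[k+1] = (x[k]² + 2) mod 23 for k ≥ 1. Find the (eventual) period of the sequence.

x[1] = 15, x[2] = 20, x[3] = 11, x[4] = 8, x[5] = 20.
Since x[5] = x[2] = 20, the sequence is eventually periodic: after a pre-period of length 1 it cycles with period 3.

3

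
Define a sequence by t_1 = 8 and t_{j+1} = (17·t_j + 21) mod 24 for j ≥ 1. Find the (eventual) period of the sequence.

t_1 = 8, t_2 = 13, t_3 = 2, t_4 = 7, t_5 = 20, t_6 = 1, t_7 = 14, t_8 = 19, t_9 = 8.
The sequence repeats with period 8.

8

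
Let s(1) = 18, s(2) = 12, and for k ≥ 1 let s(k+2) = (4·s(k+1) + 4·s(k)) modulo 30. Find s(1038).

0

We have s(1) = 18; s(2) = 12; s(3) = 0; s(4) = 18; s(5) = 12.
Since (s(4), s(5)) = (s(1), s(2)) = (18, 12) (two consecutive terms determine the rest), the sequence is periodic with period 3.
So s(1038) = s(1 + ((1038-1) mod 3)) = s(3) = 0.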